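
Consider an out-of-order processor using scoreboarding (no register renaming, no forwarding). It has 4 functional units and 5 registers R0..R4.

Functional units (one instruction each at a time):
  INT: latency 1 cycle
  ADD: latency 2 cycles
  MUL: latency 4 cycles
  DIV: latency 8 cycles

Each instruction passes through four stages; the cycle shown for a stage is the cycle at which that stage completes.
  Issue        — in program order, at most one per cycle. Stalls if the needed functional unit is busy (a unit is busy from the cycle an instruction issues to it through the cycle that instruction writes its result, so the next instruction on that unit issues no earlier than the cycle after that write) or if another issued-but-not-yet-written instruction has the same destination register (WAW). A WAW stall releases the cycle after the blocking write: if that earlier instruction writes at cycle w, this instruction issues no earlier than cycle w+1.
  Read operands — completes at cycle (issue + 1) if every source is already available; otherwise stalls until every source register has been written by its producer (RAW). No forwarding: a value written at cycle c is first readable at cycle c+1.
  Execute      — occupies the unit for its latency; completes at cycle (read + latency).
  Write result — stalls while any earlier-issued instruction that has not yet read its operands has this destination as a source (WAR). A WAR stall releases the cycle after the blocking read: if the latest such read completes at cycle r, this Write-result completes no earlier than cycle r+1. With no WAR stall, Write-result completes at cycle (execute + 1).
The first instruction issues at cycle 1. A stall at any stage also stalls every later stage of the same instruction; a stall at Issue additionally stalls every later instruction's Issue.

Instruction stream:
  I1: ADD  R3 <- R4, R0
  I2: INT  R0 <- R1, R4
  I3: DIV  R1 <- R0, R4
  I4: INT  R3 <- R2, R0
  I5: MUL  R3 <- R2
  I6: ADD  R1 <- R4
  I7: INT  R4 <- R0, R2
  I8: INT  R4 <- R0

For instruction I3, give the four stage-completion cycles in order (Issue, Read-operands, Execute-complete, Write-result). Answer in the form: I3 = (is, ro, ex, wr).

c1: I1 issues→ADD
c2: I1 reads, I2 issues→INT
c3: I2 reads, I3 issues→DIV
c4: I1 exec-done, I2 exec-done
c5: I1 writes R3, I2 writes R0
c6: I3 reads, I4 issues→INT
c7: I4 reads
c8: I4 exec-done
c9: I4 writes R3
c10: I5 issues→MUL
c11: I5 reads
c14: I3 exec-done
c15: I3 writes R1, I5 exec-done
c16: I5 writes R3, I6 issues→ADD
c17: I6 reads, I7 issues→INT
c18: I7 reads
c19: I6 exec-done, I7 exec-done
c20: I6 writes R1, I7 writes R4
c21: I8 issues→INT
c22: I8 reads
c23: I8 exec-done
c24: I8 writes R4

I3 = (3, 6, 14, 15)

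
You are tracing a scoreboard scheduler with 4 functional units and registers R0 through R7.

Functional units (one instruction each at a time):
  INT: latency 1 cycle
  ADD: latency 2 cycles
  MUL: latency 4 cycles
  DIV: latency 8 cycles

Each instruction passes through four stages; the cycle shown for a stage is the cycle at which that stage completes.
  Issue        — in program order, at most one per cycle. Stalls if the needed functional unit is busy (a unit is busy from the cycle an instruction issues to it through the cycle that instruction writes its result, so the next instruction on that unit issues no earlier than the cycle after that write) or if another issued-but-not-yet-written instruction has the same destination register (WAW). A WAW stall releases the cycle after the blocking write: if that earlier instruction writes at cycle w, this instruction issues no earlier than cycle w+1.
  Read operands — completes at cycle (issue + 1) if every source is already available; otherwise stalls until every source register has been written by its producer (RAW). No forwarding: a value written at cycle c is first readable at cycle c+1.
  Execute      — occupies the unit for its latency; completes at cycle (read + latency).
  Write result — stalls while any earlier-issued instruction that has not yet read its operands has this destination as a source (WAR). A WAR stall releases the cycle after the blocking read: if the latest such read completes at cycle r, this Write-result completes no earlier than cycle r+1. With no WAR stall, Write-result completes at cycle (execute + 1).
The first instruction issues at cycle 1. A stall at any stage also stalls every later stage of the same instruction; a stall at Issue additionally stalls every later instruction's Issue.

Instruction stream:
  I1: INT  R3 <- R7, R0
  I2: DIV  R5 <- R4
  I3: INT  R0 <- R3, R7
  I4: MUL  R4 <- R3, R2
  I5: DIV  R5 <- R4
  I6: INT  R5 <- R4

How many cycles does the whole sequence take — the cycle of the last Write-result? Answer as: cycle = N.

I1: IS=1 RO=2 EX=3 WR=4
I2: IS=2 RO=3 EX=11 WR=12
I3: IS=5 RO=6 EX=7 WR=8  [struct: INT busy until I1 writes@4]
I4: IS=6 RO=7 EX=11 WR=12
I5: IS=13 RO=14 EX=22 WR=23  [struct: DIV busy until I2 writes@12]
I6: IS=24 RO=25 EX=26 WR=27  [WAW R5: wait I5 write@23]

cycle = 27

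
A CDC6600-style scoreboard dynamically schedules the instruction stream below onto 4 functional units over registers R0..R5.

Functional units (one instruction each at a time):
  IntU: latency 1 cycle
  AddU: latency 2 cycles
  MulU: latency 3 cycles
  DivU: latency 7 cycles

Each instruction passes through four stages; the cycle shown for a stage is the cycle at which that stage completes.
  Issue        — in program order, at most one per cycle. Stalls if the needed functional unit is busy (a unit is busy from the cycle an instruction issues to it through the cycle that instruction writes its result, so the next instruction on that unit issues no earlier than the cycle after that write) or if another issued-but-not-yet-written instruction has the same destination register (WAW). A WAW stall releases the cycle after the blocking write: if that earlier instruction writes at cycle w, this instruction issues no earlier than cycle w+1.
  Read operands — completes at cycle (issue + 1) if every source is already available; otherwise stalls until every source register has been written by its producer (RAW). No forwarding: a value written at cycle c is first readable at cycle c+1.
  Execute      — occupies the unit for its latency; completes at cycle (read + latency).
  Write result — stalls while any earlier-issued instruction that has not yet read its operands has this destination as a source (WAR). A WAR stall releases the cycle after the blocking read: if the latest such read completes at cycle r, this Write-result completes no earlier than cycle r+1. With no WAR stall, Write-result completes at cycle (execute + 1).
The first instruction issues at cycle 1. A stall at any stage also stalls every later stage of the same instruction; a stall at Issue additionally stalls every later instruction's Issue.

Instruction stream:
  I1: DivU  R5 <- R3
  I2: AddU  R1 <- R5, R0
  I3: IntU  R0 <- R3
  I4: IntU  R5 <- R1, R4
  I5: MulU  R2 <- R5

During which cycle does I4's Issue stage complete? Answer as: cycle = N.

cycle 1: issue I1 (DivU)
cycle 2: I1 read-ops; issue I2 (AddU)
cycle 3: issue I3 (IntU)
cycle 4: I3 read-ops
cycle 5: I3 finished on IntU
cycle 9: I1 finished on DivU
cycle 10: I1→R5
cycle 11: I2 read-ops
cycle 12: I3→R0
cycle 13: I2 finished on AddU; issue I4 (IntU)
cycle 14: I2→R1; issue I5 (MulU)
cycle 15: I4 read-ops
cycle 16: I4 finished on IntU
cycle 17: I4→R5
cycle 18: I5 read-ops
cycle 21: I5 finished on MulU
cycle 22: I5→R2

cycle = 13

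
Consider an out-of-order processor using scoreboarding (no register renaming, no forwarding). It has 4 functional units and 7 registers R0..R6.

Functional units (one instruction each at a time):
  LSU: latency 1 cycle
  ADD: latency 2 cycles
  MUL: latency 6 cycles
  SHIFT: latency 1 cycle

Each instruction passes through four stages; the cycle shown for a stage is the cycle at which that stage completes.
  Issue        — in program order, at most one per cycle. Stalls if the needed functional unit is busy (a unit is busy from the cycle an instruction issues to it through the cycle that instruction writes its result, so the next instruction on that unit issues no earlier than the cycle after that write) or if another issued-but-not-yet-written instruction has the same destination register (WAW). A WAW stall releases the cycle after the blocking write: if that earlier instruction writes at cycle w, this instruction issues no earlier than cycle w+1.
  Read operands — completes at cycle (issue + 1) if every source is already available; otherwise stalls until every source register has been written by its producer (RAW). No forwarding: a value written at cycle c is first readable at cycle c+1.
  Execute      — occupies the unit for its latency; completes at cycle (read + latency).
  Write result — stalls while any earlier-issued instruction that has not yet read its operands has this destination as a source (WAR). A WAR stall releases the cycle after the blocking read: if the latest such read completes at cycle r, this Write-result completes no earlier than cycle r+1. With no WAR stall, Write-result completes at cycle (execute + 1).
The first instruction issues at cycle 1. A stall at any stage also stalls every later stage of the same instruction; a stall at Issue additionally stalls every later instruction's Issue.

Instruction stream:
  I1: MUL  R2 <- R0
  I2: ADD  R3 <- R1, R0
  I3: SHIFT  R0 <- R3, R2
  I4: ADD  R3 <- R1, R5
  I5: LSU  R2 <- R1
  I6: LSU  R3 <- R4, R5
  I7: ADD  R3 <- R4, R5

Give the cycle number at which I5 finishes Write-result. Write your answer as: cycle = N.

1) issue 1, read 2, done 8, write 9
2) issue 2, read 3, done 5, write 6
3) issue 3, read 10, done 11, write 12  <RAW R2: wait I1 write@9>
4) issue 7, read 8, done 10, write 11  <struct: ADD busy until I2 writes@6>
5) issue 10, read 11, done 12, write 13  <WAW R2: wait I1 write@9>
6) issue 14, read 15, done 16, write 17  <struct: LSU busy until I5 writes@13>
7) issue 18, read 19, done 21, write 22  <WAW R3: wait I6 write@17>

cycle = 13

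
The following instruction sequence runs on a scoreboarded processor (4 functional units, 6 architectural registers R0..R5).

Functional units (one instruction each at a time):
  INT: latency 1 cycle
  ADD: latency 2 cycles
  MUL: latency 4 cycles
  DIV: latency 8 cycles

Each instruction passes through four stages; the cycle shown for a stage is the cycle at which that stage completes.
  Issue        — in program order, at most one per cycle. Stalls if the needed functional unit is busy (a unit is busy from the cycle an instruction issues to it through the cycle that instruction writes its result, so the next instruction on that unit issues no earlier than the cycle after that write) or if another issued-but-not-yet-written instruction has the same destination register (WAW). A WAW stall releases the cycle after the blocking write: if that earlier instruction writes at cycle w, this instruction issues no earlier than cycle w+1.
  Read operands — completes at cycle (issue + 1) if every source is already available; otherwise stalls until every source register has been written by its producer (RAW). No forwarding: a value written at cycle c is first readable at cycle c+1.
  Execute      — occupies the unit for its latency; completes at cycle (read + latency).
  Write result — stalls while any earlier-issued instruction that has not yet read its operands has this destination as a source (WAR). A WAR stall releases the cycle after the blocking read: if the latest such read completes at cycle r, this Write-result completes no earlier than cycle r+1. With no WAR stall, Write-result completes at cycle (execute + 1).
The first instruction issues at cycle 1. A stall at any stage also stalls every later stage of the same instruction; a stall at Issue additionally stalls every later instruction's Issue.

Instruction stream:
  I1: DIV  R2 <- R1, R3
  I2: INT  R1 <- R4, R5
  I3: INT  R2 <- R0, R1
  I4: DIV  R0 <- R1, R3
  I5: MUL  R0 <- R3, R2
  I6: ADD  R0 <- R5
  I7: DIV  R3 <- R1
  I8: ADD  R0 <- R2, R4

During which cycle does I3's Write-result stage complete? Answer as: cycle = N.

cycle 1: I1→DIV
cycle 2: I1 RO | I2→INT
cycle 3: I2 RO
cycle 4: I2 EX
cycle 5: I2 WR R1
cycle 10: I1 EX
cycle 11: I1 WR R2
cycle 12: I3→INT
cycle 13: I3 RO | I4→DIV
cycle 14: I3 EX | I4 RO
cycle 15: I3 WR R2
cycle 22: I4 EX
cycle 23: I4 WR R0
cycle 24: I5→MUL
cycle 25: I5 RO
cycle 29: I5 EX
cycle 30: I5 WR R0
cycle 31: I6→ADD
cycle 32: I6 RO | I7→DIV
cycle 33: I7 RO
cycle 34: I6 EX
cycle 35: I6 WR R0
cycle 36: I8→ADD
cycle 37: I8 RO
cycle 39: I8 EX
cycle 40: I8 WR R0
cycle 41: I7 EX
cycle 42: I7 WR R3

cycle = 15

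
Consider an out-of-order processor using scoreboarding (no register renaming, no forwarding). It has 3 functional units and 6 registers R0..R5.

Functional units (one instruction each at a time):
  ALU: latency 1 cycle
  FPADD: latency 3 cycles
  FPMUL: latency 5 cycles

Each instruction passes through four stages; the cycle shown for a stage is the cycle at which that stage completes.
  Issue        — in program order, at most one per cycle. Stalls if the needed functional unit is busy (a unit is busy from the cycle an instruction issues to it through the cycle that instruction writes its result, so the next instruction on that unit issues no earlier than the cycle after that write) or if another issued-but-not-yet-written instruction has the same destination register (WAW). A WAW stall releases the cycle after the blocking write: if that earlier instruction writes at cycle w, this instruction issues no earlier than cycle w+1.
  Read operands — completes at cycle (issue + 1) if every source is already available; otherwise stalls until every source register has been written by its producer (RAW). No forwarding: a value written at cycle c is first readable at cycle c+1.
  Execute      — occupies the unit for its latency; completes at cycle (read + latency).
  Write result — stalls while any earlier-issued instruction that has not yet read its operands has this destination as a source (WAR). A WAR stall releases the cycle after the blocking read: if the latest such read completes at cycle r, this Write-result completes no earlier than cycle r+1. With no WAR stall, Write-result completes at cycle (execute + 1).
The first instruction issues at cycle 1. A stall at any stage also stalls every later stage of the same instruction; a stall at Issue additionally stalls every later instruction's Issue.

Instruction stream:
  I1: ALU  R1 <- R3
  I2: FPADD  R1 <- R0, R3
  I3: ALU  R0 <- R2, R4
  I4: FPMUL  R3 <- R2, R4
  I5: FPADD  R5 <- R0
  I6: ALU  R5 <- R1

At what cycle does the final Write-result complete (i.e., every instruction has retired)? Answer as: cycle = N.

cycle = 20

c1: issue I1 (ALU)
c2: I1 read-ops
c3: I1 finished on ALU
c4: I1→R1
c5: issue I2 (FPADD)
c6: I2 read-ops; issue I3 (ALU)
c7: I3 read-ops; issue I4 (FPMUL)
c8: I3 finished on ALU; I4 read-ops
c9: I2 finished on FPADD; I3→R0
c10: I2→R1
c11: issue I5 (FPADD)
c12: I5 read-ops
c13: I4 finished on FPMUL
c14: I4→R3
c15: I5 finished on FPADD
c16: I5→R5
c17: issue I6 (ALU)
c18: I6 read-ops
c19: I6 finished on ALU
c20: I6→R5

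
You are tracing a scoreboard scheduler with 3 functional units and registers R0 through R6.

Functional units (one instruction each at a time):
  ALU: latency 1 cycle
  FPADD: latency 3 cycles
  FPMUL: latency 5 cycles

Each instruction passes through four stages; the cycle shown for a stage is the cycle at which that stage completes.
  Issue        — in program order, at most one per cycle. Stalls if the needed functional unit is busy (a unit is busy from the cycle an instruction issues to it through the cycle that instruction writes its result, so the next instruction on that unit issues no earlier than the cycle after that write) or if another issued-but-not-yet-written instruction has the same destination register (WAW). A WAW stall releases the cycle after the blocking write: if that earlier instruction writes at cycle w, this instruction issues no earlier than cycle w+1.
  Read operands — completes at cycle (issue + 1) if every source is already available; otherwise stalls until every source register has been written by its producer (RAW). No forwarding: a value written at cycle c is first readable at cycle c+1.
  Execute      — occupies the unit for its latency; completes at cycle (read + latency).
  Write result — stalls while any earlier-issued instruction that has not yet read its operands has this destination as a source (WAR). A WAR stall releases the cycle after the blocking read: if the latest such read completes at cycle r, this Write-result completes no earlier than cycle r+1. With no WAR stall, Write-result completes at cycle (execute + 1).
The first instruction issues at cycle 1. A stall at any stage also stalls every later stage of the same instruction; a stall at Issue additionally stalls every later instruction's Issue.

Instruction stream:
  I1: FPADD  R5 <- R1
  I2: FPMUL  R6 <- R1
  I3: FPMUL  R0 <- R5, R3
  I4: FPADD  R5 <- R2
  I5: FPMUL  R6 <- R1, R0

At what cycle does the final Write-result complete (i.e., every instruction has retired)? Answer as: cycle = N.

cycle = 25

I1: IS=1 RO=2 EX=5 WR=6
I2: IS=2 RO=3 EX=8 WR=9
I3: IS=10 RO=11 EX=16 WR=17  [struct: FPMUL busy until I2 writes@9]
I4: IS=11 RO=12 EX=15 WR=16
I5: IS=18 RO=19 EX=24 WR=25  [struct: FPMUL busy until I3 writes@17]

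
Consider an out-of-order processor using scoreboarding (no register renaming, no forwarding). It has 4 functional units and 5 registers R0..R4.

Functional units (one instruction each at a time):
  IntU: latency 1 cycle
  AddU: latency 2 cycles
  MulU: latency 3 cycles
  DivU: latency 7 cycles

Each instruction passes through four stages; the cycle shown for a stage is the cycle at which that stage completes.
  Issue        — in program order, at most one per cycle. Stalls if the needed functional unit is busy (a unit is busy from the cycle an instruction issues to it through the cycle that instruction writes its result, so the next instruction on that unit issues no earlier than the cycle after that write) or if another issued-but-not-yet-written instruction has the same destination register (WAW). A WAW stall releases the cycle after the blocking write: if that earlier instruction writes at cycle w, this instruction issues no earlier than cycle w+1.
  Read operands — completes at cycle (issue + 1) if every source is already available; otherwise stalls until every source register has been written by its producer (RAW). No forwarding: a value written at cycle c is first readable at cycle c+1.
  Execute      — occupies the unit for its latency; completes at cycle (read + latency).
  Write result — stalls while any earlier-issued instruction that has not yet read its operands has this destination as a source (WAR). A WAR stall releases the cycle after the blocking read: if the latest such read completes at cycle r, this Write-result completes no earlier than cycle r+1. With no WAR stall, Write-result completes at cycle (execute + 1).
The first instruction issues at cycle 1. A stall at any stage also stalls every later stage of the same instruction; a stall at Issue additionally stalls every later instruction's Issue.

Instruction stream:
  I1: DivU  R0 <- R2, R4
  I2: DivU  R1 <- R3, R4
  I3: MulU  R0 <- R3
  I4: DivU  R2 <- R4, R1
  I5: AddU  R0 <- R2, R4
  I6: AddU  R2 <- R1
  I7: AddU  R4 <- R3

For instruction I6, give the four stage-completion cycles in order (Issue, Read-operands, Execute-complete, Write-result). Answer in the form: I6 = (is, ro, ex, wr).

[1] I1 issues→DivU
[2] I1 reads
[9] I1 exec-done
[10] I1 writes R0
[11] I2 issues→DivU
[12] I2 reads; I3 issues→MulU
[13] I3 reads
[16] I3 exec-done
[17] I3 writes R0
[19] I2 exec-done
[20] I2 writes R1
[21] I4 issues→DivU
[22] I4 reads; I5 issues→AddU
[29] I4 exec-done
[30] I4 writes R2
[31] I5 reads
[33] I5 exec-done
[34] I5 writes R0
[35] I6 issues→AddU
[36] I6 reads
[38] I6 exec-done
[39] I6 writes R2
[40] I7 issues→AddU
[41] I7 reads
[43] I7 exec-done
[44] I7 writes R4

I6 = (35, 36, 38, 39)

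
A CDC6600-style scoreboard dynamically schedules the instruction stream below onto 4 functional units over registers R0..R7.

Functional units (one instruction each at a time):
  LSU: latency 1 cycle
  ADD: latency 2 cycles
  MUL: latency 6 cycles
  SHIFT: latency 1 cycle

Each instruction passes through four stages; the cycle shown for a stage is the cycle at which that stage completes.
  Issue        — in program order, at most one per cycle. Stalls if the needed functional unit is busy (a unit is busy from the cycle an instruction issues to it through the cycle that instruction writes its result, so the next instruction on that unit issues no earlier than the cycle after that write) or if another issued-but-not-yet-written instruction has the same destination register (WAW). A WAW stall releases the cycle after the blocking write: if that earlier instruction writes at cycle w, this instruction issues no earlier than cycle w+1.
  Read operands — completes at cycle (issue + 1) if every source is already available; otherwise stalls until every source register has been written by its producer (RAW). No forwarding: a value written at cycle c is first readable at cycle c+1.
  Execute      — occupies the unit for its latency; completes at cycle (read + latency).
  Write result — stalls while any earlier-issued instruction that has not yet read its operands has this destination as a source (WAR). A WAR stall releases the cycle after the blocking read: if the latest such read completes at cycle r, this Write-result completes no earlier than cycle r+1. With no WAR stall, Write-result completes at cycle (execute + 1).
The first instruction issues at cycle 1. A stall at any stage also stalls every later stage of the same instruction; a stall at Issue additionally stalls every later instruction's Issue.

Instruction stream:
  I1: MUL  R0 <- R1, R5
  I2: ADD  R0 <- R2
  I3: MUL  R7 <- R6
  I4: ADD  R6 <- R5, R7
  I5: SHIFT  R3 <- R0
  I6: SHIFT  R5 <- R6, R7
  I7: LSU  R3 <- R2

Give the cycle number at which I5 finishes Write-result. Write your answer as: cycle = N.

cycle = 19

[1] I1→MUL
[2] I1 RO
[8] I1 EX
[9] I1 WR R0
[10] I2→ADD
[11] I2 RO, I3→MUL
[12] I3 RO
[13] I2 EX
[14] I2 WR R0
[15] I4→ADD
[16] I5→SHIFT
[17] I5 RO
[18] I3 EX, I5 EX
[19] I3 WR R7, I5 WR R3
[20] I4 RO, I6→SHIFT
[21] I7→LSU
[22] I4 EX, I7 RO
[23] I4 WR R6, I7 EX
[24] I6 RO, I7 WR R3
[25] I6 EX
[26] I6 WR R5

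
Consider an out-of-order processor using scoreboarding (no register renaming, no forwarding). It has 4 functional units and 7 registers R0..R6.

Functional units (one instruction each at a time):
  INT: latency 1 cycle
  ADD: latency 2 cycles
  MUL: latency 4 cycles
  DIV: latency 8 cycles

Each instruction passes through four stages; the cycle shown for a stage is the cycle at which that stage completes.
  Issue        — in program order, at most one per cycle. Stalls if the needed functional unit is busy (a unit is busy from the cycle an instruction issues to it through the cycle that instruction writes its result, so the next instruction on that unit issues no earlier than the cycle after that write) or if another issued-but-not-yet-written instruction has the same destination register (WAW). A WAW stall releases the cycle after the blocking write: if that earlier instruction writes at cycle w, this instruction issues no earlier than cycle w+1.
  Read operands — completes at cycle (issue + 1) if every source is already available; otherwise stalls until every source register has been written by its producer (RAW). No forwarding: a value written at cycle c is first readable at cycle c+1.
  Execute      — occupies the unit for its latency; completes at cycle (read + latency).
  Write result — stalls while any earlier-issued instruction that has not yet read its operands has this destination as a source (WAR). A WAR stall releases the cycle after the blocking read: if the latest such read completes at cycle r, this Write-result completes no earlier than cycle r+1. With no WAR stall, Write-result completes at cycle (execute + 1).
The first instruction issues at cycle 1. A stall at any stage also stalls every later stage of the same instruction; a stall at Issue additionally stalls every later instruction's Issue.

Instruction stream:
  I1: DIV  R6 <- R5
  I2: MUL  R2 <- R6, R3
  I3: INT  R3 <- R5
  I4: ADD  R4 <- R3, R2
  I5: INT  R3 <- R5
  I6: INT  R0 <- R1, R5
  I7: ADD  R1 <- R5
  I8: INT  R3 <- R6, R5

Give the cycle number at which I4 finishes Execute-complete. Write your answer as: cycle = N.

  I1 | 1 | 2 | 10 | 11
  I2 | 2 | 12 | 16 | 17   RAW R6: wait I1 write@11
  I3 | 3 | 4 | 5 | 13   WAR R3: wait I2 read@12
  I4 | 4 | 18 | 20 | 21   RAW R2: wait I2 write@17
  I5 | 14 | 15 | 16 | 19   struct: INT busy until I3 writes@13 · WAR R3: wait I4 read@18
  I6 | 20 | 21 | 22 | 23   struct: INT busy until I5 writes@19
  I7 | 22 | 23 | 25 | 26   struct: ADD busy until I4 writes@21
  I8 | 24 | 25 | 26 | 27   struct: INT busy until I6 writes@23

cycle = 20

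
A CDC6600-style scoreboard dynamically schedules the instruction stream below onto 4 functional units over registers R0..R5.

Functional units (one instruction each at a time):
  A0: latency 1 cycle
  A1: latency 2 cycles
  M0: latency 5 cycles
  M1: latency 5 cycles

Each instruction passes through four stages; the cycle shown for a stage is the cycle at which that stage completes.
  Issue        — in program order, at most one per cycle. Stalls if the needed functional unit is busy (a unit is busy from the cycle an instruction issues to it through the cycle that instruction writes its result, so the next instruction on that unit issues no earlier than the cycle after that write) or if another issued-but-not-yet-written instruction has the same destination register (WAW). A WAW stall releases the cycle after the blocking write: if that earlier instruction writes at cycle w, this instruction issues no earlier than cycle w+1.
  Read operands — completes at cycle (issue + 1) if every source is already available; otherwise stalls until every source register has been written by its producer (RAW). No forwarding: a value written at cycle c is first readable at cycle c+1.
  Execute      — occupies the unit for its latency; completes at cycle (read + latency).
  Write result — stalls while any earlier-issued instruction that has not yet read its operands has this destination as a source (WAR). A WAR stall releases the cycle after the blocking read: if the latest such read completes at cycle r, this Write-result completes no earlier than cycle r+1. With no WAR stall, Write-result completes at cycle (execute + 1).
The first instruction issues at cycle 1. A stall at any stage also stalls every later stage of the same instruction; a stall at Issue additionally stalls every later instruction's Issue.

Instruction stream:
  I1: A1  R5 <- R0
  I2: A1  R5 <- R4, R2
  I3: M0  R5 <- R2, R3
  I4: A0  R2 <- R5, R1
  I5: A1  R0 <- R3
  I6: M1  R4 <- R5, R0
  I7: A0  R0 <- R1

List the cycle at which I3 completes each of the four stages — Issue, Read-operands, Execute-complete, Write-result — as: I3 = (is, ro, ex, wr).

I3 = (11, 12, 17, 18)

t=1  issue I1 (A1)
t=2  I1 read-ops
t=4  I1 finished on A1
t=5  I1→R5
t=6  issue I2 (A1)
t=7  I2 read-ops
t=9  I2 finished on A1
t=10  I2→R5
t=11  issue I3 (M0)
t=12  I3 read-ops, issue I4 (A0)
t=13  issue I5 (A1)
t=14  I5 read-ops, issue I6 (M1)
t=16  I5 finished on A1
t=17  I3 finished on M0, I5→R0
t=18  I3→R5
t=19  I4 read-ops, I6 read-ops
t=20  I4 finished on A0
t=21  I4→R2
t=22  issue I7 (A0)
t=23  I7 read-ops
t=24  I6 finished on M1, I7 finished on A0
t=25  I6→R4, I7→R0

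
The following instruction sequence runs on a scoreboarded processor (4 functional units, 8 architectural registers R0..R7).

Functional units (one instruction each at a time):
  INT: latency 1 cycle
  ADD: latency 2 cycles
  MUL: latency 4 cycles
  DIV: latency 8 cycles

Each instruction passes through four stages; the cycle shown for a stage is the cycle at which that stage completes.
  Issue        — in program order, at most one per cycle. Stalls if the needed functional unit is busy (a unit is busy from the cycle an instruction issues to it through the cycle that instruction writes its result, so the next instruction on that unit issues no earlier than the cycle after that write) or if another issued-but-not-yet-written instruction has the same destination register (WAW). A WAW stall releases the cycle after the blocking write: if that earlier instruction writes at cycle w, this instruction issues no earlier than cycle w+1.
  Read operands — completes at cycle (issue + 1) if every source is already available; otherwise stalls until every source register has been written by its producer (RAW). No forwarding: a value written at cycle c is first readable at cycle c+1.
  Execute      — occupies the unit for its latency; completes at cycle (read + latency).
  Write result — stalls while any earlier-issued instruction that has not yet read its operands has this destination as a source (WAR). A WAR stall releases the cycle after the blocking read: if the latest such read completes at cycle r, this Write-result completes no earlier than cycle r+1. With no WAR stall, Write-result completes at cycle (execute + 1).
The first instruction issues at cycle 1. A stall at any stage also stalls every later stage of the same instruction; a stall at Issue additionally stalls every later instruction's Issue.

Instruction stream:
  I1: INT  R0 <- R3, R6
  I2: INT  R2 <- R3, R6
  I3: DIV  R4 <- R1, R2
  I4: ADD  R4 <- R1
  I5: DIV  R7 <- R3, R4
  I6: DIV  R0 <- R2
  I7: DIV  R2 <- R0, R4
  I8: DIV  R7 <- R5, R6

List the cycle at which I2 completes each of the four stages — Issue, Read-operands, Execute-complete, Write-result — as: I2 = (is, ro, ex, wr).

c1: I1 dispatched to INT
c2: I1 operands ready
c3: I1 complete
c4: R0←I1
c5: I2 dispatched to INT
c6: I2 operands ready | I3 dispatched to DIV
c7: I2 complete
c8: R2←I2
c9: I3 operands ready
c17: I3 complete
c18: R4←I3
c19: I4 dispatched to ADD
c20: I4 operands ready | I5 dispatched to DIV
c22: I4 complete
c23: R4←I4
c24: I5 operands ready
c32: I5 complete
c33: R7←I5
c34: I6 dispatched to DIV
c35: I6 operands ready
c43: I6 complete
c44: R0←I6
c45: I7 dispatched to DIV
c46: I7 operands ready
c54: I7 complete
c55: R2←I7
c56: I8 dispatched to DIV
c57: I8 operands ready
c65: I8 complete
c66: R7←I8

I2 = (5, 6, 7, 8)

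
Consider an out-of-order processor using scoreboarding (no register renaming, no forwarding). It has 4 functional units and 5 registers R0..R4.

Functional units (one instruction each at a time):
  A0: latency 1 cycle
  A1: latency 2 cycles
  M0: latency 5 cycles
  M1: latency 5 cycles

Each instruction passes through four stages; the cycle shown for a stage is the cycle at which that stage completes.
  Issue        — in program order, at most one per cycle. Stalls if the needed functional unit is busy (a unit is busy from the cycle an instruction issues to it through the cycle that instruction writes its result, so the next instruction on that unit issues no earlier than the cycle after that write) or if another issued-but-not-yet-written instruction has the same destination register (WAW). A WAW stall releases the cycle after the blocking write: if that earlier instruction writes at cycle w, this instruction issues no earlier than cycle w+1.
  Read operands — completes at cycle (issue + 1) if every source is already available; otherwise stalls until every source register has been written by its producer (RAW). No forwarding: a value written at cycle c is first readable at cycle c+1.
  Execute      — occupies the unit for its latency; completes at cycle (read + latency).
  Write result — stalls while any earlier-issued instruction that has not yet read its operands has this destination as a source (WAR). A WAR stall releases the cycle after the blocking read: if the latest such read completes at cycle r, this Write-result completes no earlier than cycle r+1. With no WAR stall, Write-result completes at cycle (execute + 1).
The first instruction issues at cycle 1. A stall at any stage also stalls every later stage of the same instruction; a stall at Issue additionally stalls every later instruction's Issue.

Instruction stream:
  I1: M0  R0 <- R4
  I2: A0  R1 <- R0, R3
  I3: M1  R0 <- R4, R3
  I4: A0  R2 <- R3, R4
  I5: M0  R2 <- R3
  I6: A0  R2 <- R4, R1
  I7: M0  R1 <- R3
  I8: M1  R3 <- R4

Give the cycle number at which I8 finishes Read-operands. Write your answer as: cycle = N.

cycle = 27

I1: IS=1 RO=2 EX=7 WR=8
I2: IS=2 RO=9 EX=10 WR=11  [RAW R0: wait I1 write@8]
I3: IS=9 RO=10 EX=15 WR=16  [WAW R0: wait I1 write@8]
I4: IS=12 RO=13 EX=14 WR=15  [struct: A0 busy until I2 writes@11]
I5: IS=16 RO=17 EX=22 WR=23  [WAW R2: wait I4 write@15]
I6: IS=24 RO=25 EX=26 WR=27  [WAW R2: wait I5 write@23]
I7: IS=25 RO=26 EX=31 WR=32
I8: IS=26 RO=27 EX=32 WR=33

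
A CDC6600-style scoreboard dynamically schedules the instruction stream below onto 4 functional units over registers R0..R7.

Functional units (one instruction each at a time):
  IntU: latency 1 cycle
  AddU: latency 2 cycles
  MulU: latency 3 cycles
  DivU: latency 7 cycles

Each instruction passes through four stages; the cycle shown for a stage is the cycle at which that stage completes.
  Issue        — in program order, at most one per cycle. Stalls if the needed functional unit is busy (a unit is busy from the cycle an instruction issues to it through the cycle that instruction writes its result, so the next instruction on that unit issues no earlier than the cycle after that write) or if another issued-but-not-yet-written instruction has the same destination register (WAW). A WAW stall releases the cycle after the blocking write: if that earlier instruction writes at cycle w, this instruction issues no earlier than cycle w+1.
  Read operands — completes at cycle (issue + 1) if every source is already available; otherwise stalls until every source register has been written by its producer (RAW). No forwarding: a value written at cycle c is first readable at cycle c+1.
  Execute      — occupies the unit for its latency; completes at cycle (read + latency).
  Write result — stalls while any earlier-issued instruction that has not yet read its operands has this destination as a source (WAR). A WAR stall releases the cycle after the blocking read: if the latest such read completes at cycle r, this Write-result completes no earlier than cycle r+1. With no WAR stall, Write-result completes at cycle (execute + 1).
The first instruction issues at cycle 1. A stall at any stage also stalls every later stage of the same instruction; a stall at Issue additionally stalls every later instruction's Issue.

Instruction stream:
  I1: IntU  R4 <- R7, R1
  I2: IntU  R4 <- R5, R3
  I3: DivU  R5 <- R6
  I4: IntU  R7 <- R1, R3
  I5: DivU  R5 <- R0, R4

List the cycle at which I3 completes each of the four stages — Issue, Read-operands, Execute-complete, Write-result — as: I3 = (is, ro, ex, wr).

I3 = (6, 7, 14, 15)

1) issue 1, read 2, done 3, write 4
2) issue 5, read 6, done 7, write 8  <struct: IntU busy until I1 writes@4>
3) issue 6, read 7, done 14, write 15
4) issue 9, read 10, done 11, write 12  <struct: IntU busy until I2 writes@8>
5) issue 16, read 17, done 24, write 25  <struct: DivU busy until I3 writes@15>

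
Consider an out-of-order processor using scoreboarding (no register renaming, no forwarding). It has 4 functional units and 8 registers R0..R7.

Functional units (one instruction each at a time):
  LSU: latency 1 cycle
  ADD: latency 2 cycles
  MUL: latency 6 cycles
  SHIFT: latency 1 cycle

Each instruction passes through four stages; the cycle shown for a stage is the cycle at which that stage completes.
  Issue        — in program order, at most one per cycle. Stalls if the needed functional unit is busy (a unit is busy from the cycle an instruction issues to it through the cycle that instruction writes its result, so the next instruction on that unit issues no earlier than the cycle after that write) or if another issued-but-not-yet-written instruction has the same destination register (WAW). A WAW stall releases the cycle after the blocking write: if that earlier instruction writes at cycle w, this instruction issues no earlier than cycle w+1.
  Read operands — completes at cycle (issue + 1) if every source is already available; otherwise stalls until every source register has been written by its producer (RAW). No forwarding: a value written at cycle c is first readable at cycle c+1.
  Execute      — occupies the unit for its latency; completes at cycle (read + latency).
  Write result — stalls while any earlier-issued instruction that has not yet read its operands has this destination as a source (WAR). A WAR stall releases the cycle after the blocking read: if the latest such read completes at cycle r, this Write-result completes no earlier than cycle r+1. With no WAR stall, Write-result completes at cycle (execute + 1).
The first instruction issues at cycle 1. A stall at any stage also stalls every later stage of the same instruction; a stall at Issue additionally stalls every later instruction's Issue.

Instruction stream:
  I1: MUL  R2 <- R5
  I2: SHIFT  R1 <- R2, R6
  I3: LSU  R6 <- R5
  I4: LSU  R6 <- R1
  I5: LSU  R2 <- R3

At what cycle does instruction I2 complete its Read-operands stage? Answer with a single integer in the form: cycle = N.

c1: I1 dispatched to MUL
c2: I1 operands ready; I2 dispatched to SHIFT
c3: I3 dispatched to LSU
c4: I3 operands ready
c5: I3 complete
c8: I1 complete
c9: R2←I1
c10: I2 operands ready
c11: I2 complete; R6←I3
c12: R1←I2; I4 dispatched to LSU
c13: I4 operands ready
c14: I4 complete
c15: R6←I4
c16: I5 dispatched to LSU
c17: I5 operands ready
c18: I5 complete
c19: R2←I5

cycle = 10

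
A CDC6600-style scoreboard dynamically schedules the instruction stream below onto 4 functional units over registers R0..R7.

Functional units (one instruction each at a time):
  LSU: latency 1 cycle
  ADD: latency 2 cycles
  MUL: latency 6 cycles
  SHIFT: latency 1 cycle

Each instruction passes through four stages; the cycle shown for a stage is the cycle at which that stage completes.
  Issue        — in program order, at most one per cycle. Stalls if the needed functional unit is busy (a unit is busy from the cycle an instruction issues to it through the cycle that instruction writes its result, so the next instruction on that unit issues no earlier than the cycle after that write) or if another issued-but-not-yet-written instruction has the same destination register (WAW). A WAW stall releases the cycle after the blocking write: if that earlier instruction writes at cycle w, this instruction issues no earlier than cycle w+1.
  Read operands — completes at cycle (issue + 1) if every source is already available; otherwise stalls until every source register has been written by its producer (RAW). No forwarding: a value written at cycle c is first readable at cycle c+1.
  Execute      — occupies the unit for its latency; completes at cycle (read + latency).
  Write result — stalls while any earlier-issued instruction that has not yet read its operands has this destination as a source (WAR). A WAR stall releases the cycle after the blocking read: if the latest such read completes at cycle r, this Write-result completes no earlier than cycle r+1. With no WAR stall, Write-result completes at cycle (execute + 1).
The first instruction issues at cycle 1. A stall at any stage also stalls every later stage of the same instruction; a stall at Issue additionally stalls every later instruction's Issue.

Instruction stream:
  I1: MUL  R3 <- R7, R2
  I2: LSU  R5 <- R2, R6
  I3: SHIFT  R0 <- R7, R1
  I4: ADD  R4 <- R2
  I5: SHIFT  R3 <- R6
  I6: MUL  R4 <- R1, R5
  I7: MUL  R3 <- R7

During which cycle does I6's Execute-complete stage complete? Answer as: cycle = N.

1) issue 1, read 2, done 8, write 9
2) issue 2, read 3, done 4, write 5
3) issue 3, read 4, done 5, write 6
4) issue 4, read 5, done 7, write 8
5) issue 10, read 11, done 12, write 13  <WAW R3: wait I1 write@9>
6) issue 11, read 12, done 18, write 19
7) issue 20, read 21, done 27, write 28  <struct: MUL busy until I6 writes@19>

cycle = 18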